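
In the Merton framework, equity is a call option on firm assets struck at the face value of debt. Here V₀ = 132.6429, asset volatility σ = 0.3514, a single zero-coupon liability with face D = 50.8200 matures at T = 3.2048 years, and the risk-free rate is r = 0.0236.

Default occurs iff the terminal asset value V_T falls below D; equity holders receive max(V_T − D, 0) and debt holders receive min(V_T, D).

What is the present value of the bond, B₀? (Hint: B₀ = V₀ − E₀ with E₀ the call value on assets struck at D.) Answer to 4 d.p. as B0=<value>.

B0=46.1175

d₁ = [ln(V₀/D) + (r + σ²/2)T] / (σ√T)
   = [ln(132.6429/50.8200) + (0.0236 + 0.5·0.3514²)·3.2048] / (0.3514·√3.2048)
   = [0.959371 + 0.273501] / 0.629075 = 1.959817
d₂ = d₁ − σ√T = 1.959817 − 0.629075 = 1.330742
N(d₁) = 0.974991,  N(d₂) = 0.908363,  e^(−rT) = 0.927156
E₀ = V₀·N(d₁) − D·e^(−rT)·N(d₂)
   = 132.6429·0.974991 − 50.8200·0.927156·0.908363 = 86.525367
B₀ = V₀ − E₀ = 132.6429 − 86.525367 = 46.117533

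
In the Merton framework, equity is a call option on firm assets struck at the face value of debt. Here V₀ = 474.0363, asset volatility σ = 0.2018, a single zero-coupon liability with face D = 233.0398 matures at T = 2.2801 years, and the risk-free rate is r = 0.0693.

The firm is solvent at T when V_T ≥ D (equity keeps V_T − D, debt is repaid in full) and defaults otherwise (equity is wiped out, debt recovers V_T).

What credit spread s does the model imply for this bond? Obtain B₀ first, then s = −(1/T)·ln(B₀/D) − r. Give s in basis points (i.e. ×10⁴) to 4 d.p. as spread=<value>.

d₁ = [ln(V₀/D) + (r + σ²/2)T] / (σ√T)
   = [ln(474.0363/233.0398) + (0.0693 + 0.5·0.2018²)·2.2801] / (0.2018·√2.2801)
   = [0.710075 + 0.204437] / 0.304718 = 3.001175
d₂ = d₁ − σ√T = 3.001175 − 0.304718 = 2.696457
N(d₁) = 0.998655,  N(d₂) = 0.996496,  e^(−rT) = 0.853840
E₀ = V₀·N(d₁) − D·e^(−rT)·N(d₂)
   = 474.0363·0.998655 − 233.0398·0.853840·0.996496 = 275.117292
B₀ = V₀ − E₀ = 474.0363 − 275.117292 = 198.919008
spread = −(1/T)·ln(B₀/D) − r = −(1/2.2801)·ln(198.919008/233.0398) − 0.0693 = 0.00013183
in basis points: 0.00013183 × 10⁴ = 1.3183 bp

spread=1.3183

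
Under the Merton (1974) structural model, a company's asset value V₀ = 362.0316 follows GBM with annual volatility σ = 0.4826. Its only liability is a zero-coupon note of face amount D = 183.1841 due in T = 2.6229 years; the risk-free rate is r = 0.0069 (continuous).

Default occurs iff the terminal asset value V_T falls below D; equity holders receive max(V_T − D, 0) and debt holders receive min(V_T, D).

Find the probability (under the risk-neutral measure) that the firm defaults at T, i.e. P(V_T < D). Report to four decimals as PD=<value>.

d₁ = [ln(V₀/D) + (r + σ²/2)T] / (σ√T)
   = [ln(362.0316/183.1841) + (0.0069 + 0.5·0.4826²)·2.6229] / (0.4826·√2.6229)
   = [0.681240 + 0.323538] / 0.781589 = 1.285559
d₂ = d₁ − σ√T = 1.285559 − 0.781589 = 0.503970
risk-neutral PD = N(−d₂) = N(-0.503970) = 0.307141

PD=0.3071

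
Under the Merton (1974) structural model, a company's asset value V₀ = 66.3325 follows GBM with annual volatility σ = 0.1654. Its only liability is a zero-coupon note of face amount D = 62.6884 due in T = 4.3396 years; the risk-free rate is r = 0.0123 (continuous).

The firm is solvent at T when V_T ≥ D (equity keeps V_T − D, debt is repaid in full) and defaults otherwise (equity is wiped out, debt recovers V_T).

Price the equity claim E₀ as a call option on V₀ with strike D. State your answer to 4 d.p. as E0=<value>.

E0=12.4811

d₁ = [ln(V₀/D) + (r + σ²/2)T] / (σ√T)
   = [ln(66.3325/62.6884) + (0.0123 + 0.5·0.1654²)·4.3396] / (0.1654·√4.3396)
   = [0.056504 + 0.112737] / 0.344556 = 0.491183
d₂ = d₁ − σ√T = 0.491183 − 0.344556 = 0.146626
N(d₁) = 0.688351,  N(d₂) = 0.558287,  e^(−rT) = 0.948022
E₀ = V₀·N(d₁) − D·e^(−rT)·N(d₂)
   = 66.3325·0.688351 − 62.6884·0.948022·0.558287 = 12.481095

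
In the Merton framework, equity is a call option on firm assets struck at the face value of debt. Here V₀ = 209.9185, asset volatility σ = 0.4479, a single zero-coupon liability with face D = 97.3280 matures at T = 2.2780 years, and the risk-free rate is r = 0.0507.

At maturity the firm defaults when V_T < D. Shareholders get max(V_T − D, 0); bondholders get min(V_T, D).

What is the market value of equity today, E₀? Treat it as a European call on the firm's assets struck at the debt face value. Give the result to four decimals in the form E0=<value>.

d₁ = [ln(V₀/D) + (r + σ²/2)T] / (σ√T)
   = [ln(209.9185/97.3280) + (0.0507 + 0.5·0.4479²)·2.2780] / (0.4479·√2.2780)
   = [0.768633 + 0.343994] / 0.676017 = 1.645855
d₂ = d₁ − σ√T = 1.645855 − 0.676017 = 0.969838
N(d₁) = 0.950103,  N(d₂) = 0.833936,  e^(−rT) = 0.890925
E₀ = V₀·N(d₁) − D·e^(−rT)·N(d₂)
   = 209.9185·0.950103 − 97.3280·0.890925·0.833936 = 127.131968

E0=127.1320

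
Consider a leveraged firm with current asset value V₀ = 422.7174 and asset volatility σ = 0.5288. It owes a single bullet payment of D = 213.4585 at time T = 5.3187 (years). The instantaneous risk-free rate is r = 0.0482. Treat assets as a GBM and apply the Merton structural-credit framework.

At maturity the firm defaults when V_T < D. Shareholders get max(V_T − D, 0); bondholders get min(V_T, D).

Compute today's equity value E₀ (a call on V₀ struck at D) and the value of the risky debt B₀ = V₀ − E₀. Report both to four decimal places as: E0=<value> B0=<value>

d₁ = [ln(V₀/D) + (r + σ²/2)T] / (σ√T)
   = [ln(422.7174/213.4585) + (0.0482 + 0.5·0.5288²)·5.3187] / (0.5288·√5.3187)
   = [0.683261 + 0.999994] / 1.219535 = 1.380244
d₂ = d₁ − σ√T = 1.380244 − 1.219535 = 0.160709
N(d₁) = 0.916244,  N(d₂) = 0.563839,  e^(−rT) = 0.773862
E₀ = V₀·N(d₁) − D·e^(−rT)·N(d₂)
   = 422.7174·0.916244 − 213.4585·0.773862·0.563839 = 294.173271
B₀ = V₀ − E₀ = 422.7174 − 294.173271 = 128.544129

E0=294.1733 B0=128.5441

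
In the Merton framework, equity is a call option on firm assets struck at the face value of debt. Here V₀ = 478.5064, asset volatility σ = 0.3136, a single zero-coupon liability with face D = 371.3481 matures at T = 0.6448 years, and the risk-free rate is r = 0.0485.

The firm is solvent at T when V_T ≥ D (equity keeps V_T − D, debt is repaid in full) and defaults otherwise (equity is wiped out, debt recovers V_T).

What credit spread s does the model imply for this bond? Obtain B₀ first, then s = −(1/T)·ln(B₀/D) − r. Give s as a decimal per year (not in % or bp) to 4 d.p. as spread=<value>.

spread=0.0292

d₁ = [ln(V₀/D) + (r + σ²/2)T] / (σ√T)
   = [ln(478.5064/371.3481) + (0.0485 + 0.5·0.3136²)·0.6448] / (0.3136·√0.6448)
   = [0.253530 + 0.062979] / 0.251819 = 1.256890
d₂ = d₁ − σ√T = 1.256890 − 0.251819 = 1.005071
N(d₁) = 0.895603,  N(d₂) = 0.842569,  e^(−rT) = 0.969211
E₀ = V₀·N(d₁) − D·e^(−rT)·N(d₂)
   = 478.5064·0.895603 − 371.3481·0.969211·0.842569 = 125.299037
B₀ = V₀ − E₀ = 478.5064 − 125.299037 = 353.207363
spread = −(1/T)·ln(B₀/D) − r = −(1/0.6448)·ln(353.207363/371.3481) − 0.0485 = 0.02917460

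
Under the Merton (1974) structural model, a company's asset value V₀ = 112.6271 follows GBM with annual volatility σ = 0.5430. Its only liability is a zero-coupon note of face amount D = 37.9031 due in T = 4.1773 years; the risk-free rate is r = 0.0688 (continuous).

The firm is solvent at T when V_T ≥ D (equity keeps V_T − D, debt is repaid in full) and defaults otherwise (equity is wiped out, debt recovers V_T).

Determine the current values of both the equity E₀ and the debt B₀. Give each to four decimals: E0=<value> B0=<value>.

d₁ = [ln(V₀/D) + (r + σ²/2)T] / (σ√T)
   = [ln(112.6271/37.9031) + (0.0688 + 0.5·0.5430²)·4.1773] / (0.5430·√4.1773)
   = [1.089049 + 0.903235] / 1.109808 = 1.795162
d₂ = d₁ − σ√T = 1.795162 − 1.109808 = 0.685354
N(d₁) = 0.963686,  N(d₂) = 0.753440,  e^(−rT) = 0.750213
E₀ = V₀·N(d₁) − D·e^(−rT)·N(d₂)
   = 112.6271·0.963686 − 37.9031·0.750213·0.753440 = 87.112805
B₀ = V₀ − E₀ = 112.6271 − 87.112805 = 25.514295

E0=87.1128 B0=25.5143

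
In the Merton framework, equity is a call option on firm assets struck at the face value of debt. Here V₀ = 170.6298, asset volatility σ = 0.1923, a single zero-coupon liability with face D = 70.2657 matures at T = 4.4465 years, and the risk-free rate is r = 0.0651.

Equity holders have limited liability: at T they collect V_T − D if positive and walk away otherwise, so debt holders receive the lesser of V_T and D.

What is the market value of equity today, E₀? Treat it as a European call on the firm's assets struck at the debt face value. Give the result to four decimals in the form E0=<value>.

E0=118.0448

d₁ = [ln(V₀/D) + (r + σ²/2)T] / (σ√T)
   = [ln(170.6298/70.2657) + (0.0651 + 0.5·0.1923²)·4.4465] / (0.1923·√4.4465)
   = [0.887213 + 0.371681] / 0.405498 = 3.104565
d₂ = d₁ − σ√T = 3.104565 − 0.405498 = 2.699067
N(d₁) = 0.999047,  N(d₂) = 0.996523,  e^(−rT) = 0.748662
E₀ = V₀·N(d₁) − D·e^(−rT)·N(d₂)
   = 170.6298·0.999047 − 70.2657·0.748662·0.996523 = 118.044831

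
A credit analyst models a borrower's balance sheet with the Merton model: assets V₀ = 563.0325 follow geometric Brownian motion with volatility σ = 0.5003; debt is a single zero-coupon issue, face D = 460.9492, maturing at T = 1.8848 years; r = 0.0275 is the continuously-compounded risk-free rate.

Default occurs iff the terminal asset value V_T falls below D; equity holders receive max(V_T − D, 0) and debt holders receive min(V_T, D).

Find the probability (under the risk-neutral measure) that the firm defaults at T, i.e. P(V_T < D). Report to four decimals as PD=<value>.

PD=0.4907

d₁ = [ln(V₀/D) + (r + σ²/2)T] / (σ√T)
   = [ln(563.0325/460.9492) + (0.0275 + 0.5·0.5003²)·1.8848] / (0.5003·√1.8848)
   = [0.200050 + 0.287715] / 0.686852 = 0.710145
d₂ = d₁ − σ√T = 0.710145 − 0.686852 = 0.023293
risk-neutral PD = N(−d₂) = N(-0.023293) = 0.490708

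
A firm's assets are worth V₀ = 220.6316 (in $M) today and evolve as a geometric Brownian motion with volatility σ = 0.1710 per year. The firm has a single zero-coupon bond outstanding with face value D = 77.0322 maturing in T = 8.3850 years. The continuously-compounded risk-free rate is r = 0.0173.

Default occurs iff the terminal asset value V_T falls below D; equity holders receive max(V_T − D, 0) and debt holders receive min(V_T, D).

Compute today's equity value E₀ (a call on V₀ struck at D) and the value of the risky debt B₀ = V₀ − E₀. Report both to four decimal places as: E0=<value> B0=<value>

d₁ = [ln(V₀/D) + (r + σ²/2)T] / (σ√T)
   = [ln(220.6316/77.0322) + (0.0173 + 0.5·0.1710²)·8.3850] / (0.1710·√8.3850)
   = [1.052271 + 0.267653] / 0.495162 = 2.665639
d₂ = d₁ − σ√T = 2.665639 − 0.495162 = 2.170477
N(d₁) = 0.996158,  N(d₂) = 0.985015,  e^(−rT) = 0.864970
E₀ = V₀·N(d₁) − D·e^(−rT)·N(d₂)
   = 220.6316·0.996158 − 77.0322·0.864970·0.985015 = 154.151854
B₀ = V₀ − E₀ = 220.6316 − 154.151854 = 66.479746

E0=154.1519 B0=66.4797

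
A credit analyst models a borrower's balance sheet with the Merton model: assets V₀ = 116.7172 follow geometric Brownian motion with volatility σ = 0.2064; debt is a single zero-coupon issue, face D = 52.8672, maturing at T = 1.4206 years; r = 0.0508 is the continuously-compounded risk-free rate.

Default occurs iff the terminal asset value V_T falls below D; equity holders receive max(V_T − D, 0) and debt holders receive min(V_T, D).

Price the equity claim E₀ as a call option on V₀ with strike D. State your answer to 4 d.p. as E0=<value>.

E0=67.5319

d₁ = [ln(V₀/D) + (r + σ²/2)T] / (σ√T)
   = [ln(116.7172/52.8672) + (0.0508 + 0.5·0.2064²)·1.4206] / (0.2064·√1.4206)
   = [0.791971 + 0.102426] / 0.246006 = 3.635671
d₂ = d₁ − σ√T = 3.635671 − 0.246006 = 3.389665
N(d₁) = 0.999861,  N(d₂) = 0.999650,  e^(−rT) = 0.930376
E₀ = V₀·N(d₁) − D·e^(−rT)·N(d₂)
   = 116.7172·0.999861 − 52.8672·0.930376·0.999650 = 67.531856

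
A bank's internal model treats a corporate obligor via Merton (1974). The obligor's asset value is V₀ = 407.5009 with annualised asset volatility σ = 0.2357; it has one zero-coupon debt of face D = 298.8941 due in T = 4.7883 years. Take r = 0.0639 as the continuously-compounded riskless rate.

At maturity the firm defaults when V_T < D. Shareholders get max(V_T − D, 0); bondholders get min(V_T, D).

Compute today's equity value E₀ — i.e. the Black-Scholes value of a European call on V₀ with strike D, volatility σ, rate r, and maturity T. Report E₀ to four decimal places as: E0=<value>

d₁ = [ln(V₀/D) + (r + σ²/2)T] / (σ√T)
   = [ln(407.5009/298.8941) + (0.0639 + 0.5·0.2357²)·4.7883] / (0.2357·√4.7883)
   = [0.309954 + 0.438978] / 0.515763 = 1.452085
d₂ = d₁ − σ√T = 1.452085 − 0.515763 = 0.936322
N(d₁) = 0.926761,  N(d₂) = 0.825446,  e^(−rT) = 0.736407
E₀ = V₀·N(d₁) − D·e^(−rT)·N(d₂)
   = 407.5009·0.926761 − 298.8941·0.736407·0.825446 = 195.968871

E0=195.9689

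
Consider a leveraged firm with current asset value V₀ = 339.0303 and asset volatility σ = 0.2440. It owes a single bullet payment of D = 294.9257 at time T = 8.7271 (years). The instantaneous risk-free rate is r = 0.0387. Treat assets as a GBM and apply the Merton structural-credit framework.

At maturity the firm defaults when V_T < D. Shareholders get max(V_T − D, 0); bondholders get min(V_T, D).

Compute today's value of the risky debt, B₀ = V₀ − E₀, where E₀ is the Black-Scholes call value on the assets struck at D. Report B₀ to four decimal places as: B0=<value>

B0=182.1042

d₁ = [ln(V₀/D) + (r + σ²/2)T] / (σ√T)
   = [ln(339.0303/294.9257) + (0.0387 + 0.5·0.2440²)·8.7271] / (0.2440·√8.7271)
   = [0.139366 + 0.597527] / 0.720817 = 1.022303
d₂ = d₁ − σ√T = 1.022303 − 0.720817 = 0.301486
N(d₁) = 0.846681,  N(d₂) = 0.618478,  e^(−rT) = 0.713382
E₀ = V₀·N(d₁) − D·e^(−rT)·N(d₂)
   = 339.0303·0.846681 − 294.9257·0.713382·0.618478 = 156.926144
B₀ = V₀ − E₀ = 339.0303 − 156.926144 = 182.104156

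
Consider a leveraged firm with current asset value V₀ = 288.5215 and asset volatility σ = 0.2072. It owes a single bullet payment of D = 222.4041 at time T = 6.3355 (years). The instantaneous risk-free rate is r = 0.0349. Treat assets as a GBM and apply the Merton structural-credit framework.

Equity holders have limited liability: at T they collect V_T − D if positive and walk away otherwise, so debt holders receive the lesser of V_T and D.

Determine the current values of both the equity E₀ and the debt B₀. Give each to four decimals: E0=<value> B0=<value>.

E0=121.3859 B0=167.1356

d₁ = [ln(V₀/D) + (r + σ²/2)T] / (σ√T)
   = [ln(288.5215/222.4041) + (0.0349 + 0.5·0.2072²)·6.3355] / (0.2072·√6.3355)
   = [0.260274 + 0.357106] / 0.521531 = 1.183784
d₂ = d₁ − σ√T = 1.183784 − 0.521531 = 0.662252
N(d₁) = 0.881751,  N(d₂) = 0.746095,  e^(−rT) = 0.801629
E₀ = V₀·N(d₁) − D·e^(−rT)·N(d₂)
   = 288.5215·0.881751 − 222.4041·0.801629·0.746095 = 121.385929
B₀ = V₀ − E₀ = 288.5215 − 121.385929 = 167.135571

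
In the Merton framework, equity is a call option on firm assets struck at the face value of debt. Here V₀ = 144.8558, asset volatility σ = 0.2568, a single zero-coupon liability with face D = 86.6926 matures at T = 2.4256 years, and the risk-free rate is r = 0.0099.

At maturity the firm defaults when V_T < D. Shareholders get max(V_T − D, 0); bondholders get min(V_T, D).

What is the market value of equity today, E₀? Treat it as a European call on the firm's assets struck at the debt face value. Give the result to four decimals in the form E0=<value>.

E0=62.0310

d₁ = [ln(V₀/D) + (r + σ²/2)T] / (σ√T)
   = [ln(144.8558/86.6926) + (0.0099 + 0.5·0.2568²)·2.4256] / (0.2568·√2.4256)
   = [0.513370 + 0.103993] / 0.399949 = 1.543605
d₂ = d₁ − σ√T = 1.543605 − 0.399949 = 1.143656
N(d₁) = 0.938658,  N(d₂) = 0.873617,  e^(−rT) = 0.976273
E₀ = V₀·N(d₁) − D·e^(−rT)·N(d₂)
   = 144.8558·0.938658 − 86.6926·0.976273·0.873617 = 62.030959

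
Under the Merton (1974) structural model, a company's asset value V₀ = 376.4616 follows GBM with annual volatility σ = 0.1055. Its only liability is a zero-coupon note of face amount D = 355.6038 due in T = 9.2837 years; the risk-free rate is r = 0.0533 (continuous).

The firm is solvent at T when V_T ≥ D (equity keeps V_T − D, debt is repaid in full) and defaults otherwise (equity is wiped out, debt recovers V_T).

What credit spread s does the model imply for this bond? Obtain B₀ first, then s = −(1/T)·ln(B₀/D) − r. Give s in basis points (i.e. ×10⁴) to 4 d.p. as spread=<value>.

spread=7.9631

d₁ = [ln(V₀/D) + (r + σ²/2)T] / (σ√T)
   = [ln(376.4616/355.6038) + (0.0533 + 0.5·0.1055²)·9.2837] / (0.1055·√9.2837)
   = [0.056999 + 0.546486] / 0.321450 = 1.877386
d₂ = d₁ − σ√T = 1.877386 − 0.321450 = 1.555936
N(d₁) = 0.969767,  N(d₂) = 0.940138,  e^(−rT) = 0.609680
E₀ = V₀·N(d₁) − D·e^(−rT)·N(d₂)
   = 376.4616·0.969767 − 355.6038·0.609680·0.940138 = 161.253963
B₀ = V₀ − E₀ = 376.4616 − 161.253963 = 215.207637
spread = −(1/T)·ln(B₀/D) − r = −(1/9.2837)·ln(215.207637/355.6038) − 0.0533 = 0.00079631
in basis points: 0.00079631 × 10⁴ = 7.9631 bp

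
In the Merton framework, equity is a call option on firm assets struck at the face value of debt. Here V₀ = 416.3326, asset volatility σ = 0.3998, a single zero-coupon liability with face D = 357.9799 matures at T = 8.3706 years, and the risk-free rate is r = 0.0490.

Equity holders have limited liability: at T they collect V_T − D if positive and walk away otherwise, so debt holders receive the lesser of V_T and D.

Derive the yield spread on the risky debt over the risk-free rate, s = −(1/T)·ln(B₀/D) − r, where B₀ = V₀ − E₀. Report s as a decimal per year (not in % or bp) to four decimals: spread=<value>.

spread=0.0401

d₁ = [ln(V₀/D) + (r + σ²/2)T] / (σ√T)
   = [ln(416.3326/357.9799) + (0.0490 + 0.5·0.3998²)·8.3706] / (0.3998·√8.3706)
   = [0.151008 + 1.079138] / 1.156701 = 1.063495
d₂ = d₁ − σ√T = 1.063495 − 1.156701 = -0.093206
N(d₁) = 0.856221,  N(d₂) = 0.462870,  e^(−rT) = 0.663544
E₀ = V₀·N(d₁) − D·e^(−rT)·N(d₂)
   = 416.3326·0.856221 − 357.9799·0.663544·0.462870 = 246.524721
B₀ = V₀ − E₀ = 416.3326 − 246.524721 = 169.807879
spread = −(1/T)·ln(B₀/D) − r = −(1/8.3706)·ln(169.807879/357.9799) − 0.0490 = 0.04009865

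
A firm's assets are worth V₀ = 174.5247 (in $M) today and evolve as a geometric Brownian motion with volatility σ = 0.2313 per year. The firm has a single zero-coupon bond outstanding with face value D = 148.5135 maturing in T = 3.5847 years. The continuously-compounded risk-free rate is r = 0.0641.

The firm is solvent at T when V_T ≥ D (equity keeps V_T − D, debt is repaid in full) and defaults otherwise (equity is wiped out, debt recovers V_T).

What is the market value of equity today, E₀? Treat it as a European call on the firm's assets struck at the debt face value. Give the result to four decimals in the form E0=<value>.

E0=62.7977

d₁ = [ln(V₀/D) + (r + σ²/2)T] / (σ√T)
   = [ln(174.5247/148.5135) + (0.0641 + 0.5·0.2313²)·3.5847] / (0.2313·√3.5847)
   = [0.161390 + 0.325669] / 0.437927 = 1.112193
d₂ = d₁ − σ√T = 1.112193 − 0.437927 = 0.674266
N(d₁) = 0.866972,  N(d₂) = 0.749929,  e^(−rT) = 0.794709
E₀ = V₀·N(d₁) − D·e^(−rT)·N(d₂)
   = 174.5247·0.866972 − 148.5135·0.794709·0.749929 = 62.797743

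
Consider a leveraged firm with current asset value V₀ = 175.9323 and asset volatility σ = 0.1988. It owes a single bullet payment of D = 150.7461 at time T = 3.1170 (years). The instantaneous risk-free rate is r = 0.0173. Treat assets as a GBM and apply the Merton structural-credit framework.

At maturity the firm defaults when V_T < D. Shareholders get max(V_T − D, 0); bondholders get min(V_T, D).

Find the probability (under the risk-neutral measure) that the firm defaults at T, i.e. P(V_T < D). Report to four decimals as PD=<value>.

d₁ = [ln(V₀/D) + (r + σ²/2)T] / (σ√T)
   = [ln(175.9323/150.7461) + (0.0173 + 0.5·0.1988²)·3.1170] / (0.1988·√3.1170)
   = [0.154502 + 0.115518] / 0.350982 = 0.769329
d₂ = d₁ − σ√T = 0.769329 − 0.350982 = 0.418347
risk-neutral PD = N(−d₂) = N(-0.418347) = 0.337847

PD=0.3378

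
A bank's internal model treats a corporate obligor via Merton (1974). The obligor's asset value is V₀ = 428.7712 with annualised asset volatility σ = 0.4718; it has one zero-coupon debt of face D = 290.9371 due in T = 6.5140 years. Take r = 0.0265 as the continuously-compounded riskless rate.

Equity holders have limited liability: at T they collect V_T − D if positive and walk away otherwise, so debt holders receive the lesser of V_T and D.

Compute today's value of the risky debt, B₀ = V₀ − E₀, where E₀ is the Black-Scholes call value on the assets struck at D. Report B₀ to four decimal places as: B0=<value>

d₁ = [ln(V₀/D) + (r + σ²/2)T] / (σ√T)
   = [ln(428.7712/290.9371) + (0.0265 + 0.5·0.4718²)·6.5140] / (0.4718·√6.5140)
   = [0.387816 + 0.897614] / 1.204153 = 1.067497
d₂ = d₁ − σ√T = 1.067497 − 1.204153 = -0.136656
N(d₁) = 0.857126,  N(d₂) = 0.445651,  e^(−rT) = 0.841456
E₀ = V₀·N(d₁) − D·e^(−rT)·N(d₂)
   = 428.7712·0.857126 − 290.9371·0.841456·0.445651 = 258.410785
B₀ = V₀ − E₀ = 428.7712 − 258.410785 = 170.360415

B0=170.3604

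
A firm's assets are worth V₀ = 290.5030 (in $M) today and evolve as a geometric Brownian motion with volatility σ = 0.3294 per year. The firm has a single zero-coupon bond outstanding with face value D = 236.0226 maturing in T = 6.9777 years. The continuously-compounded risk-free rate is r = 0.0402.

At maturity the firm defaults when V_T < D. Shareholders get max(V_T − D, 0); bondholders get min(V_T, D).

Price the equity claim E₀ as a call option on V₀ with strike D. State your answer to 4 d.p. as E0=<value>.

d₁ = [ln(V₀/D) + (r + σ²/2)T] / (σ√T)
   = [ln(290.5030/236.0226) + (0.0402 + 0.5·0.3294²)·6.9777] / (0.3294·√6.9777)
   = [0.207686 + 0.659059] / 0.870121 = 0.996120
d₂ = d₁ − σ√T = 0.996120 − 0.870121 = 0.125999
N(d₁) = 0.840404,  N(d₂) = 0.550134,  e^(−rT) = 0.755403
E₀ = V₀·N(d₁) − D·e^(−rT)·N(d₂)
   = 290.5030·0.840404 − 236.0226·0.755403·0.550134 = 146.055357

E0=146.0554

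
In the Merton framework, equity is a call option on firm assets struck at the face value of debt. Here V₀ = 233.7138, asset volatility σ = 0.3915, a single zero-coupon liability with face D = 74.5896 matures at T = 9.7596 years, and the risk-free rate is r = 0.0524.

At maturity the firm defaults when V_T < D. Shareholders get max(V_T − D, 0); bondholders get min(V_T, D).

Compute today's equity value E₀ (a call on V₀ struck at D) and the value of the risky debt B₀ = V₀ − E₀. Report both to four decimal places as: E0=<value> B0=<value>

d₁ = [ln(V₀/D) + (r + σ²/2)T] / (σ√T)
   = [ln(233.7138/74.5896) + (0.0524 + 0.5·0.3915²)·9.7596] / (0.3915·√9.7596)
   = [1.142096 + 1.259341] / 1.223060 = 1.963466
d₂ = d₁ − σ√T = 1.963466 − 1.223060 = 0.740406
N(d₁) = 0.975204,  N(d₂) = 0.770473,  e^(−rT) = 0.599654
E₀ = V₀·N(d₁) − D·e^(−rT)·N(d₂)
   = 233.7138·0.975204 − 74.5896·0.599654·0.770473 = 193.456961
B₀ = V₀ − E₀ = 233.7138 − 193.456961 = 40.256839

E0=193.4570 B0=40.2568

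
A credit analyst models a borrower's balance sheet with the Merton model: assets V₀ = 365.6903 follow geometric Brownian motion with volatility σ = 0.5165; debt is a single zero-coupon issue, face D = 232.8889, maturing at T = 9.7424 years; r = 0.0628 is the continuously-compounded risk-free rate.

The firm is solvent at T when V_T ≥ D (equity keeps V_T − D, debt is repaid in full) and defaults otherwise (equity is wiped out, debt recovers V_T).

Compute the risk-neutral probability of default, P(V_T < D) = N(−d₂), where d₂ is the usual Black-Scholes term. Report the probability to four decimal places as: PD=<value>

d₁ = [ln(V₀/D) + (r + σ²/2)T] / (σ√T)
   = [ln(365.6903/232.8889) + (0.0628 + 0.5·0.5165²)·9.7424] / (0.5165·√9.7424)
   = [0.451225 + 1.911324] / 1.612142 = 1.465472
d₂ = d₁ − σ√T = 1.465472 − 1.612142 = -0.146670
risk-neutral PD = N(−d₂) = N(0.146670) = 0.558304

PD=0.5583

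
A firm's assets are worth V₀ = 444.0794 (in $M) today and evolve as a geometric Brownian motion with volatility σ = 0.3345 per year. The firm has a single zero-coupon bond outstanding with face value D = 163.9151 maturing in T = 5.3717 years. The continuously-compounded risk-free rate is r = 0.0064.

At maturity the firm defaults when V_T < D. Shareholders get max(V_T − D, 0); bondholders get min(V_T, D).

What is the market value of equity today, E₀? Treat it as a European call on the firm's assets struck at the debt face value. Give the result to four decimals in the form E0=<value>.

E0=294.0381

d₁ = [ln(V₀/D) + (r + σ²/2)T] / (σ√T)
   = [ln(444.0794/163.9151) + (0.0064 + 0.5·0.3345²)·5.3717] / (0.3345·√5.3717)
   = [0.996655 + 0.334899] / 0.775268 = 1.717540
d₂ = d₁ − σ√T = 1.717540 − 0.775268 = 0.942272
N(d₁) = 0.957060,  N(d₂) = 0.826973,  e^(−rT) = 0.966205
E₀ = V₀·N(d₁) − D·e^(−rT)·N(d₂)
   = 444.0794·0.957060 − 163.9151·0.966205·0.826973 = 294.038086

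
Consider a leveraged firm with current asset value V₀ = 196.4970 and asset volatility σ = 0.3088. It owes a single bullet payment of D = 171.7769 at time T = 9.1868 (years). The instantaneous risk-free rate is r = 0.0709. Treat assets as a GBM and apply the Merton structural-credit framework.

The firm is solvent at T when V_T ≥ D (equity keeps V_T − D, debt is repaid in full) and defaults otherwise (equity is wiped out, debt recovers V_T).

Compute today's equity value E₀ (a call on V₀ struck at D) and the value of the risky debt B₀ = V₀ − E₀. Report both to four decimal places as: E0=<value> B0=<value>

d₁ = [ln(V₀/D) + (r + σ²/2)T] / (σ√T)
   = [ln(196.4970/171.7769) + (0.0709 + 0.5·0.3088²)·9.1868] / (0.3088·√9.1868)
   = [0.134451 + 1.089359] / 0.935965 = 1.307538
d₂ = d₁ − σ√T = 1.307538 − 0.935965 = 0.371574
N(d₁) = 0.904485,  N(d₂) = 0.644895,  e^(−rT) = 0.521345
E₀ = V₀·N(d₁) − D·e^(−rT)·N(d₂)
   = 196.4970·0.904485 − 171.7769·0.521345·0.644895 = 119.975065
B₀ = V₀ − E₀ = 196.4970 − 119.975065 = 76.521935

E0=119.9751 B0=76.5219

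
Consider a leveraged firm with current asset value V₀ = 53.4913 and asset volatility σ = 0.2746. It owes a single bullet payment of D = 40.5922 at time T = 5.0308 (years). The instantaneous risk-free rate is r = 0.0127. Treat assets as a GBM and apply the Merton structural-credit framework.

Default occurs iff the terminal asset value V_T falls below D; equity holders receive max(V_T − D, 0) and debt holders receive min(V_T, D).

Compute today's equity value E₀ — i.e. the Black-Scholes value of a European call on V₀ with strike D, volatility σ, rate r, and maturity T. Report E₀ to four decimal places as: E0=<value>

E0=20.3546

d₁ = [ln(V₀/D) + (r + σ²/2)T] / (σ√T)
   = [ln(53.4913/40.5922) + (0.0127 + 0.5·0.2746²)·5.0308] / (0.2746·√5.0308)
   = [0.275943 + 0.253565] / 0.615913 = 0.859714
d₂ = d₁ − σ√T = 0.859714 − 0.615913 = 0.243801
N(d₁) = 0.805027,  N(d₂) = 0.596308,  e^(−rT) = 0.938107
E₀ = V₀·N(d₁) − D·e^(−rT)·N(d₂)
   = 53.4913·0.805027 − 40.5922·0.938107·0.596308 = 20.354625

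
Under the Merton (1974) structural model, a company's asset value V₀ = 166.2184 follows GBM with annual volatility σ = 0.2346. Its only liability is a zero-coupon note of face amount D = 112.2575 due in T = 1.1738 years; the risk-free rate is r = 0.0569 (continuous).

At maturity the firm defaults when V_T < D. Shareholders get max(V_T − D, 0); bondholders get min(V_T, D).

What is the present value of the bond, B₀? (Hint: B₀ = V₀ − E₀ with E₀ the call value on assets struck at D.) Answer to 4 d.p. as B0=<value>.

d₁ = [ln(V₀/D) + (r + σ²/2)T] / (σ√T)
   = [ln(166.2184/112.2575) + (0.0569 + 0.5·0.2346²)·1.1738] / (0.2346·√1.1738)
   = [0.392507 + 0.099091] / 0.254170 = 1.934126
d₂ = d₁ − σ√T = 1.934126 − 0.254170 = 1.679956
N(d₁) = 0.973451,  N(d₂) = 0.953517,  e^(−rT) = 0.935392
E₀ = V₀·N(d₁) − D·e^(−rT)·N(d₂)
   = 166.2184·0.973451 − 112.2575·0.935392·0.953517 = 61.681628
B₀ = V₀ − E₀ = 166.2184 − 61.681628 = 104.536772

B0=104.5368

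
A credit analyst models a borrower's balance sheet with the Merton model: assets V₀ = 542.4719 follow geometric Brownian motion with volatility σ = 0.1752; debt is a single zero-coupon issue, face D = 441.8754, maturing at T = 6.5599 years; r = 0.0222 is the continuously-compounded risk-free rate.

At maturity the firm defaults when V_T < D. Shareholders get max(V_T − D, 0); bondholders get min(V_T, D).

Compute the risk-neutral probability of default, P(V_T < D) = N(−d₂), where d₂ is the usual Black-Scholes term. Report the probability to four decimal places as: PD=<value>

d₁ = [ln(V₀/D) + (r + σ²/2)T] / (σ√T)
   = [ln(542.4719/441.8754) + (0.0222 + 0.5·0.1752²)·6.5599] / (0.1752·√6.5599)
   = [0.205108 + 0.246308] / 0.448728 = 1.005992
d₂ = d₁ − σ√T = 1.005992 − 0.448728 = 0.557265
risk-neutral PD = N(−d₂) = N(-0.557265) = 0.288673

PD=0.2887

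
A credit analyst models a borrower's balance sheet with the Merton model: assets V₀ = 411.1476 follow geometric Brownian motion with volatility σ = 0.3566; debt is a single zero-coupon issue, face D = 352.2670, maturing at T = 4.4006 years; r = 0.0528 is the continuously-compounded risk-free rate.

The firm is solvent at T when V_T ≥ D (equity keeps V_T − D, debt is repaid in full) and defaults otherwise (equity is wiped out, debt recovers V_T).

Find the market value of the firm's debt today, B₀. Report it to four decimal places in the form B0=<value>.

d₁ = [ln(V₀/D) + (r + σ²/2)T] / (σ√T)
   = [ln(411.1476/352.2670) + (0.0528 + 0.5·0.3566²)·4.4006] / (0.3566·√4.4006)
   = [0.154563 + 0.512150] / 0.748061 = 0.891254
d₂ = d₁ − σ√T = 0.891254 − 0.748061 = 0.143192
N(d₁) = 0.813603,  N(d₂) = 0.556931,  e^(−rT) = 0.792667
E₀ = V₀·N(d₁) − D·e^(−rT)·N(d₂)
   = 411.1476·0.813603 − 352.2670·0.792667·0.556931 = 178.999020
B₀ = V₀ − E₀ = 411.1476 − 178.999020 = 232.148580

B0=232.1486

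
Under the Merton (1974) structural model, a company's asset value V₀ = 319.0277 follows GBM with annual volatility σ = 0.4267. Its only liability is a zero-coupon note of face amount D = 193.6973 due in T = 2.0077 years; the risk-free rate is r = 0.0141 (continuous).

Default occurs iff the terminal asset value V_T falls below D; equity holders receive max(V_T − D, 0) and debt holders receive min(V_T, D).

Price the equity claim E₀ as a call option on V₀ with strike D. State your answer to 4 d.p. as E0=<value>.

d₁ = [ln(V₀/D) + (r + σ²/2)T] / (σ√T)
   = [ln(319.0277/193.6973) + (0.0141 + 0.5·0.4267²)·2.0077] / (0.4267·√2.0077)
   = [0.498981 + 0.211082] / 0.604605 = 1.174425
d₂ = d₁ − σ√T = 1.174425 − 0.604605 = 0.569820
N(d₁) = 0.879888,  N(d₂) = 0.715600,  e^(−rT) = 0.972088
E₀ = V₀·N(d₁) − D·e^(−rT)·N(d₂)
   = 319.0277·0.879888 − 193.6973·0.972088·0.715600 = 145.967558

E0=145.9676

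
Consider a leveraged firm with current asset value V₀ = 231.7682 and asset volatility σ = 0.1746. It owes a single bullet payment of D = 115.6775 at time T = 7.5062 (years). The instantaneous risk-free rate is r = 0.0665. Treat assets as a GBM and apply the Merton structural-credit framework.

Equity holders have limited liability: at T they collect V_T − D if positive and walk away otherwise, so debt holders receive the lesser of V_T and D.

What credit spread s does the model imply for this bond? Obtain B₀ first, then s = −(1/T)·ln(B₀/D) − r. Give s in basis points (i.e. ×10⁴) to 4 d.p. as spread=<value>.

spread=2.2944

d₁ = [ln(V₀/D) + (r + σ²/2)T] / (σ√T)
   = [ln(231.7682/115.6775) + (0.0665 + 0.5·0.1746²)·7.5062] / (0.1746·√7.5062)
   = [0.694932 + 0.613576] / 0.478359 = 2.735407
d₂ = d₁ − σ√T = 2.735407 − 0.478359 = 2.257048
N(d₁) = 0.996885,  N(d₂) = 0.987997,  e^(−rT) = 0.607039
E₀ = V₀·N(d₁) − D·e^(−rT)·N(d₂)
   = 231.7682·0.996885 − 115.6775·0.607039·0.987997 = 161.668283
B₀ = V₀ − E₀ = 231.7682 − 161.668283 = 70.099917
spread = −(1/T)·ln(B₀/D) − r = −(1/7.5062)·ln(70.099917/115.6775) − 0.0665 = 0.00022944
in basis points: 0.00022944 × 10⁴ = 2.2944 bp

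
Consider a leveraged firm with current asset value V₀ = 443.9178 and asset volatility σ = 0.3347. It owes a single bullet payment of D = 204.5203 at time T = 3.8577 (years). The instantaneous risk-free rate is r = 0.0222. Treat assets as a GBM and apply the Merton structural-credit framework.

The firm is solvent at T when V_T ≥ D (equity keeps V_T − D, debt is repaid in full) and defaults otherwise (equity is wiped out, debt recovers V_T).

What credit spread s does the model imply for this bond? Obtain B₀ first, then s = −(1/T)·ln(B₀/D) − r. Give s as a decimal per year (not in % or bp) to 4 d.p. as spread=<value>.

d₁ = [ln(V₀/D) + (r + σ²/2)T] / (σ√T)
   = [ln(443.9178/204.5203) + (0.0222 + 0.5·0.3347²)·3.8577] / (0.3347·√3.8577)
   = [0.774972 + 0.301719] / 0.657385 = 1.637838
d₂ = d₁ − σ√T = 1.637838 − 0.657385 = 0.980453
N(d₁) = 0.949272,  N(d₂) = 0.836569,  e^(−rT) = 0.917924
E₀ = V₀·N(d₁) − D·e^(−rT)·N(d₂)
   = 443.9178·0.949272 − 204.5203·0.917924·0.836569 = 264.346433
B₀ = V₀ − E₀ = 443.9178 − 264.346433 = 179.571367
spread = −(1/T)·ln(B₀/D) − r = −(1/3.8577)·ln(179.571367/204.5203) − 0.0222 = 0.01152334

spread=0.0115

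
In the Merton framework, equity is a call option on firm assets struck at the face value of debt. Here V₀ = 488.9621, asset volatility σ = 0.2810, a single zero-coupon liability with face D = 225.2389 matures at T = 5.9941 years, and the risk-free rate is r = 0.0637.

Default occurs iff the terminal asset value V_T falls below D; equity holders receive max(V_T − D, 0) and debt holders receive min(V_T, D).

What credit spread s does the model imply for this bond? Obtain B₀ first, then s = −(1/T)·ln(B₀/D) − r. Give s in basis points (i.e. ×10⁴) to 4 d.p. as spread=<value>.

d₁ = [ln(V₀/D) + (r + σ²/2)T] / (σ√T)
   = [ln(488.9621/225.2389) + (0.0637 + 0.5·0.2810²)·5.9941] / (0.2810·√5.9941)
   = [0.775123 + 0.618474] / 0.687968 = 2.025672
d₂ = d₁ − σ√T = 2.025672 − 0.687968 = 1.337704
N(d₁) = 0.978601,  N(d₂) = 0.909503,  e^(−rT) = 0.682615
E₀ = V₀·N(d₁) − D·e^(−rT)·N(d₂)
   = 488.9621·0.978601 − 225.2389·0.682615·0.909503 = 338.661202
B₀ = V₀ − E₀ = 488.9621 − 338.661202 = 150.300898
spread = −(1/T)·ln(B₀/D) − r = −(1/5.9941)·ln(150.300898/225.2389) − 0.0637 = 0.00378675
in basis points: 0.00378675 × 10⁴ = 37.8675 bp

spread=37.8675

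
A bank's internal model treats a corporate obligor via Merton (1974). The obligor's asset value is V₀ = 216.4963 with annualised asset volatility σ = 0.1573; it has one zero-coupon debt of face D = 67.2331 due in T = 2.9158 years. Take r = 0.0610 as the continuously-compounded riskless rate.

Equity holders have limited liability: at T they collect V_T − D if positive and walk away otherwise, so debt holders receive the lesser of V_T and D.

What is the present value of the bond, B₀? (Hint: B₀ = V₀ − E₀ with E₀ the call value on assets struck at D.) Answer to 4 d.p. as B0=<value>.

d₁ = [ln(V₀/D) + (r + σ²/2)T] / (σ√T)
   = [ln(216.4963/67.2331) + (0.0610 + 0.5·0.1573²)·2.9158] / (0.1573·√2.9158)
   = [1.169408 + 0.213937] / 0.268601 = 5.150185
d₂ = d₁ − σ√T = 5.150185 − 0.268601 = 4.881584
N(d₁) = 1.000000,  N(d₂) = 0.999999,  e^(−rT) = 0.837056
E₀ = V₀·N(d₁) − D·e^(−rT)·N(d₂)
   = 216.4963·1.000000 − 67.2331·0.837056·0.999999 = 160.218403
B₀ = V₀ − E₀ = 216.4963 − 160.218403 = 56.277897

B0=56.2779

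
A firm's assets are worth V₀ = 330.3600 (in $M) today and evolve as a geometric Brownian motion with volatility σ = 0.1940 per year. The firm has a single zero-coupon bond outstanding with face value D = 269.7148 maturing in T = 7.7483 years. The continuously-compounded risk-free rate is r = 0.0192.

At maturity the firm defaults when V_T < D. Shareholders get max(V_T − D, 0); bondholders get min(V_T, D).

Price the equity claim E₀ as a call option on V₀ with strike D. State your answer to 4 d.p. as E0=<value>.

E0=120.6751

d₁ = [ln(V₀/D) + (r + σ²/2)T] / (σ√T)
   = [ln(330.3600/269.7148) + (0.0192 + 0.5·0.1940²)·7.7483] / (0.1940·√7.7483)
   = [0.202818 + 0.294575] / 0.540014 = 0.921074
d₂ = d₁ − σ√T = 0.921074 − 0.540014 = 0.381060
N(d₁) = 0.821494,  N(d₂) = 0.648421,  e^(−rT) = 0.861770
E₀ = V₀·N(d₁) − D·e^(−rT)·N(d₂)
   = 330.3600·0.821494 − 269.7148·0.861770·0.648421 = 120.675073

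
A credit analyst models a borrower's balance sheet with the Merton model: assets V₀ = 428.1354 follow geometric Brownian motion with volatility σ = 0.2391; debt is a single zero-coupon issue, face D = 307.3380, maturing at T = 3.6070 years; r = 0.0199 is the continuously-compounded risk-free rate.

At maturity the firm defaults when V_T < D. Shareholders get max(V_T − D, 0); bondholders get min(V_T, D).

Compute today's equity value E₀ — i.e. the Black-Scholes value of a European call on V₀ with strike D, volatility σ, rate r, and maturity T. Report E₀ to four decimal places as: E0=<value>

E0=158.1426

d₁ = [ln(V₀/D) + (r + σ²/2)T] / (σ√T)
   = [ln(428.1354/307.3380) + (0.0199 + 0.5·0.2391²)·3.6070] / (0.2391·√3.6070)
   = [0.331491 + 0.174883] / 0.454101 = 1.115114
d₂ = d₁ − σ√T = 1.115114 − 0.454101 = 0.661013
N(d₁) = 0.867599,  N(d₂) = 0.745698,  e^(−rT) = 0.930736
E₀ = V₀·N(d₁) − D·e^(−rT)·N(d₂)
   = 428.1354·0.867599 − 307.3380·0.930736·0.745698 = 158.142569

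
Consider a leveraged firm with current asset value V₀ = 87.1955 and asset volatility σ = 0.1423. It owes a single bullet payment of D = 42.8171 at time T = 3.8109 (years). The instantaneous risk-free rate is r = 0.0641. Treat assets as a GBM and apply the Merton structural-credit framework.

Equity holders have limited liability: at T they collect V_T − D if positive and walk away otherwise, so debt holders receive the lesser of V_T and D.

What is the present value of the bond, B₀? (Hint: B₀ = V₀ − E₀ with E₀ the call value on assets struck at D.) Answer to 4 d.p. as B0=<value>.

B0=33.5362

d₁ = [ln(V₀/D) + (r + σ²/2)T] / (σ√T)
   = [ln(87.1955/42.8171) + (0.0641 + 0.5·0.1423²)·3.8109] / (0.1423·√3.8109)
   = [0.711215 + 0.282863] / 0.277791 = 3.578506
d₂ = d₁ − σ√T = 3.578506 − 0.277791 = 3.300715
N(d₁) = 0.999827,  N(d₂) = 0.999518,  e^(−rT) = 0.783269
E₀ = V₀·N(d₁) − D·e^(−rT)·N(d₂)
   = 87.1955·0.999827 − 42.8171·0.783269·0.999518 = 53.659285
B₀ = V₀ − E₀ = 87.1955 − 53.659285 = 33.536215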